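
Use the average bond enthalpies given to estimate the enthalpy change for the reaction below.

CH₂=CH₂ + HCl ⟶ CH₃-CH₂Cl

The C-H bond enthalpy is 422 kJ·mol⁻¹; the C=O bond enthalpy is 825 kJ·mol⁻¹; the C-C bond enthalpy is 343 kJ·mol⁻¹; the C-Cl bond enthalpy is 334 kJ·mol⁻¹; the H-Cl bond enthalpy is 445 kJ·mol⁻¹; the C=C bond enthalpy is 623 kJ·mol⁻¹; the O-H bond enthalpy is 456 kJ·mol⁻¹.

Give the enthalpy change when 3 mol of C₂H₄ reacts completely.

Bonds broken (reactants):
  C-H: 4 × 422 = 1688
  C=C: 1 × 623 = 623
  H-Cl: 1 × 445 = 445
  Σ(broken) = 2756 kJ
Bonds formed (products):
  C-C: 1 × 343 = 343
  C-Cl: 1 × 334 = 334
  C-H: 5 × 422 = 2110
  Σ(formed) = 2787 kJ
ΔH = Σ(broken) − Σ(formed) = 2756 − 2787 = −31 kJ
For 3× the reaction as written: 3 × (−31) = −93 kJ

ΔH = −93 kJ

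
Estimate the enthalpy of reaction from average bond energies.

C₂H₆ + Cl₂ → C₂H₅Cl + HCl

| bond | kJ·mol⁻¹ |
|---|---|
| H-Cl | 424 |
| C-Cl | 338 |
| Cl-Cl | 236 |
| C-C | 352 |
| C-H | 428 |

ΔH ≈ −98 kJ

Bonds broken (reactants):
  C-C: 1 × 352 = 352
  C-H: 6 × 428 = 2568
  Cl-Cl: 1 × 236 = 236
  Σ(broken) = 3156 kJ
Bonds formed (products):
  C-C: 1 × 352 = 352
  C-Cl: 1 × 338 = 338
  C-H: 5 × 428 = 2140
  H-Cl: 1 × 424 = 424
  Σ(formed) = 3254 kJ
ΔH = Σ(broken) − Σ(formed) = 3156 − 3254 = −98 kJ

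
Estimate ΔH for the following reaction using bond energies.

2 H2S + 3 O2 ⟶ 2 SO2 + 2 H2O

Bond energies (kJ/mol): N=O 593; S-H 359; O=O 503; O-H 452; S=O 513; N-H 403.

Bonds broken (reactants):
  O=O: 3 × 503 = 1509
  S-H: 4 × 359 = 1436
  Σ(broken) = 2945 kJ
Bonds formed (products):
  O-H: 4 × 452 = 1808
  S=O: 4 × 513 = 2052
  Σ(formed) = 3860 kJ
ΔH = Σ(broken) − Σ(formed) = 2945 − 3860 = −915 kJ

ΔH ≈ −915 kJ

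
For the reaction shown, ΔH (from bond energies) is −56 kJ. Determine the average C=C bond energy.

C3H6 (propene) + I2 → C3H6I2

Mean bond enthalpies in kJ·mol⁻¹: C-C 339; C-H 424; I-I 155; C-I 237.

D(C=C) ≈ 602 kJ/mol

Let D be the C=C bond energy.
Σ(broken) = 1×339 + 6×424 + 1×D + 1×155 = 3038 + D
Σ(formed) = 2×339 + 6×424 + 2×237 = 3696
ΔH = Σ(broken) − Σ(formed) = (3038 + D) − (3696) = −658 + D
Setting this equal to −56 kJ gives D = 602 kJ/mol.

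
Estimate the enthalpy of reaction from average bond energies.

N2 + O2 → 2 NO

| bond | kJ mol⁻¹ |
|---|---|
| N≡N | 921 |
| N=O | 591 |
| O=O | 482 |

ΔH ≈ +221 kJ

Bonds broken (reactants):
  N≡N: 1 × 921 = 921
  O=O: 1 × 482 = 482
  Σ(broken) = 1403 kJ
Bonds formed (products):
  N=O: 2 × 591 = 1182
  Σ(formed) = 1182 kJ
ΔH = Σ(broken) − Σ(formed) = 1403 − 1182 = +221 kJ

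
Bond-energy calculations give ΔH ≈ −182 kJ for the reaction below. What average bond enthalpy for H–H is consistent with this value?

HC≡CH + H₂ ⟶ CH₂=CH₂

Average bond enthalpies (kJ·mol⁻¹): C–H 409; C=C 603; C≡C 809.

Let D be the H–H bond energy.
Σ(broken) = 1×809 + 2×409 + 1×D = 1627 + D
Σ(formed) = 4×409 + 1×603 = 2239
ΔH = Σ(broken) − Σ(formed) = (1627 + D) − (2239) = −612 + D
Setting this equal to −182 kJ gives D = 430 kJ/mol.

D(H–H) ≈ 430 kJ/mol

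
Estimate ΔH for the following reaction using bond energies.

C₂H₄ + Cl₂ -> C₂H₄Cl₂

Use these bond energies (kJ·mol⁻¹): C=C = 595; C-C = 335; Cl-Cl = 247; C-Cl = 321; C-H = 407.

Bonds broken (reactants):
  C-H: 4 × 407 = 1628
  C=C: 1 × 595 = 595
  Cl-Cl: 1 × 247 = 247
  Σ(broken) = 2470 kJ
Bonds formed (products):
  C-C: 1 × 335 = 335
  C-Cl: 2 × 321 = 642
  C-H: 4 × 407 = 1628
  Σ(formed) = 2605 kJ
ΔH = Σ(broken) − Σ(formed) = 2470 − 2605 = −135 kJ

ΔH ≈ −135 kJ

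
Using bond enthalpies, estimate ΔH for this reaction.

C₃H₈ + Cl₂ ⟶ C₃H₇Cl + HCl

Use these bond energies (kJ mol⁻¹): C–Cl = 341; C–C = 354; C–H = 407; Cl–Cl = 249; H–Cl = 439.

Bonds broken (reactants):
  C–C: 2 × 354 = 708
  C–H: 8 × 407 = 3256
  Cl–Cl: 1 × 249 = 249
  Σ(broken) = 4213 kJ
Bonds formed (products):
  C–C: 2 × 354 = 708
  C–Cl: 1 × 341 = 341
  C–H: 7 × 407 = 2849
  H–Cl: 1 × 439 = 439
  Σ(formed) = 4337 kJ
ΔH = Σ(broken) − Σ(formed) = 4213 − 4337 = −124 kJ

ΔH ≈ −124 kJ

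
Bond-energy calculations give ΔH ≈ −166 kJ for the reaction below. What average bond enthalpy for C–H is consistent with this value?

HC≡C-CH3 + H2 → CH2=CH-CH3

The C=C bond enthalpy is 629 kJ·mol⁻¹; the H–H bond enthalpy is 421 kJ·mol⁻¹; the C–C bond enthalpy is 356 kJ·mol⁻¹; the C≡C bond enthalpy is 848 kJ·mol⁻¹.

D(C–H) ≈ 403 kJ/mol

Let D be the C–H bond energy.
Σ(broken) = 1×848 + 1×356 + 4×D + 1×421 = 1625 + 4D
Σ(formed) = 1×356 + 6×D + 1×629 = 985 + 6D
ΔH = Σ(broken) − Σ(formed) = (1625 + 4D) − (985 + 6D) = +640 − 2D
Setting this equal to −166 kJ gives 2D = 806, so D = 403 kJ/mol.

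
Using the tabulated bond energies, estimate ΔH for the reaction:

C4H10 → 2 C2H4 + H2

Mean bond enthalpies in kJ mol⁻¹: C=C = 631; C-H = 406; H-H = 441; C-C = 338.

Bonds broken (reactants):
  C-C: 3 × 338 = 1014
  C-H: 10 × 406 = 4060
  Σ(broken) = 5074 kJ
Bonds formed (products):
  C-H: 8 × 406 = 3248
  C=C: 2 × 631 = 1262
  H-H: 1 × 441 = 441
  Σ(formed) = 4951 kJ
ΔH = Σ(broken) − Σ(formed) = 5074 − 4951 = +123 kJ

ΔH ≈ +123 kJ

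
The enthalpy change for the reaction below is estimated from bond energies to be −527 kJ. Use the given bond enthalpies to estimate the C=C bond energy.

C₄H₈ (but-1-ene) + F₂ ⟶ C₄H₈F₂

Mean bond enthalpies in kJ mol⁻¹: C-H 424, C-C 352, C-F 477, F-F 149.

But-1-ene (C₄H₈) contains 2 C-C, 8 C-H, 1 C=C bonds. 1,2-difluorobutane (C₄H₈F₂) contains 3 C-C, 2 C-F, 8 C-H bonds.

D(C=C) ≈ 630 kJ/mol

Let D be the C=C bond energy.
Σ(broken) = 2×352 + 8×424 + 1×D + 1×149 = 4245 + D
Σ(formed) = 3×352 + 2×477 + 8×424 = 5402
ΔH = Σ(broken) − Σ(formed) = (4245 + D) − (5402) = −1157 + D
Setting this equal to −527 kJ gives D = 630 kJ/mol.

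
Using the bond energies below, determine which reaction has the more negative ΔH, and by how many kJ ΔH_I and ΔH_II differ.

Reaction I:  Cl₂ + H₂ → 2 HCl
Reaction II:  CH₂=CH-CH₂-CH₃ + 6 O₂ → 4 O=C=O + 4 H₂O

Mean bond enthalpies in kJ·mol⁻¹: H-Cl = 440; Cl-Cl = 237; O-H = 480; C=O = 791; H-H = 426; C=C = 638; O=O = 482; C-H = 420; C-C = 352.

Reaction II, by 2357 kJ

Reaction I:
  Bonds broken (reactants):
    Cl-Cl: 1 × 237 = 237
    H-H: 1 × 426 = 426
    Σ(broken) = 663 kJ
  Bonds formed (products):
    H-Cl: 2 × 440 = 880
    Σ(formed) = 880 kJ
  ΔH_I = 663 − 880 = −217 kJ
Reaction II:
  Bonds broken (reactants):
    C-C: 2 × 352 = 704
    C-H: 8 × 420 = 3360
    C=C: 1 × 638 = 638
    O=O: 6 × 482 = 2892
    Σ(broken) = 7594 kJ
  Bonds formed (products):
    C=O: 8 × 791 = 6328
    O-H: 8 × 480 = 3840
    Σ(formed) = 10168 kJ
  ΔH_II = 7594 − 10168 = −2574 kJ
ΔH_I − ΔH_II = +2357 kJ, so reaction II has the more negative ΔH; |ΔH_I − ΔH_II| = 2357 kJ.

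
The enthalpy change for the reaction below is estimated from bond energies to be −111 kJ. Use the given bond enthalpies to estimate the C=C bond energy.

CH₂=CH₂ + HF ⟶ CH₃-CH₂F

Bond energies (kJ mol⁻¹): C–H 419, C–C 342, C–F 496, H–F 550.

Let D be the C=C bond energy.
Σ(broken) = 4×419 + 1×D + 1×550 = 2226 + D
Σ(formed) = 1×342 + 1×496 + 5×419 = 2933
ΔH = Σ(broken) − Σ(formed) = (2226 + D) − (2933) = −707 + D
Setting this equal to −111 kJ gives D = 596 kJ/mol.

D(C=C) ≈ 596 kJ/mol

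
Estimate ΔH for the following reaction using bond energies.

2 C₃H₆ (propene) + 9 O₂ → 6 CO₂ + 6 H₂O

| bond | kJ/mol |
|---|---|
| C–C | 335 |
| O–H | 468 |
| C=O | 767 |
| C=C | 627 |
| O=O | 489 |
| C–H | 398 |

Bonds broken (reactants):
  C–C: 2 × 335 = 670
  C–H: 12 × 398 = 4776
  C=C: 2 × 627 = 1254
  O=O: 9 × 489 = 4401
  Σ(broken) = 11101 kJ
Bonds formed (products):
  C=O: 12 × 767 = 9204
  O–H: 12 × 468 = 5616
  Σ(formed) = 14820 kJ
ΔH = Σ(broken) − Σ(formed) = 11101 − 14820 = −3719 kJ

ΔH ≈ −3719 kJ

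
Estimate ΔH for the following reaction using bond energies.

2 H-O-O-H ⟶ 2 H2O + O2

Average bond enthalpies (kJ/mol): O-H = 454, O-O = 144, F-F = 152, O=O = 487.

ΔH ≈ −199 kJ

Bonds broken (reactants):
  O-H: 4 × 454 = 1816
  O-O: 2 × 144 = 288
  Σ(broken) = 2104 kJ
Bonds formed (products):
  O-H: 4 × 454 = 1816
  O=O: 1 × 487 = 487
  Σ(formed) = 2303 kJ
ΔH = Σ(broken) − Σ(formed) = 2104 − 2303 = −199 kJ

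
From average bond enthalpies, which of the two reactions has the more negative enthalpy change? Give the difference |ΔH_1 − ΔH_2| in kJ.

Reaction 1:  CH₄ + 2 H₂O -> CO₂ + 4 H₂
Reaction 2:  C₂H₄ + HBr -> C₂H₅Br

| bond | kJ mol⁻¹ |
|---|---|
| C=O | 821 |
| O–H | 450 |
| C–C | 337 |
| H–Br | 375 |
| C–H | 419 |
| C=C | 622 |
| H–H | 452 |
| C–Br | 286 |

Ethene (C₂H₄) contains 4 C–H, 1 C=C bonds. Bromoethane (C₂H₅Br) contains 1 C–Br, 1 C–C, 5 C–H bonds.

Reaction 1:
  Bonds broken (reactants):
    C–H: 4 × 419 = 1676
    O–H: 4 × 450 = 1800
    Σ(broken) = 3476 kJ
  Bonds formed (products):
    C=O: 2 × 821 = 1642
    H–H: 4 × 452 = 1808
    Σ(formed) = 3450 kJ
  ΔH_1 = 3476 − 3450 = +26 kJ
Reaction 2:
  Bonds broken (reactants):
    C–H: 4 × 419 = 1676
    C=C: 1 × 622 = 622
    H–Br: 1 × 375 = 375
    Σ(broken) = 2673 kJ
  Bonds formed (products):
    C–Br: 1 × 286 = 286
    C–C: 1 × 337 = 337
    C–H: 5 × 419 = 2095
    Σ(formed) = 2718 kJ
  ΔH_2 = 2673 − 2718 = −45 kJ
ΔH_1 − ΔH_2 = +71 kJ, so reaction 2 has the more negative ΔH; |ΔH_1 − ΔH_2| = 71 kJ.

Reaction 2, by 71 kJ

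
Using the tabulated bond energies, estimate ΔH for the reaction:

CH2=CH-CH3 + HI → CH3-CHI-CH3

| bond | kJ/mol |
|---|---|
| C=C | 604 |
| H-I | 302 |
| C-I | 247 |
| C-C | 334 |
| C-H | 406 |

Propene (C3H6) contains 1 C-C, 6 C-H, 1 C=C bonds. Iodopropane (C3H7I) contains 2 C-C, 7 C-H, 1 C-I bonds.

Bonds broken (reactants):
  C-C: 1 × 334 = 334
  C-H: 6 × 406 = 2436
  C=C: 1 × 604 = 604
  H-I: 1 × 302 = 302
  Σ(broken) = 3676 kJ
Bonds formed (products):
  C-C: 2 × 334 = 668
  C-H: 7 × 406 = 2842
  C-I: 1 × 247 = 247
  Σ(formed) = 3757 kJ
ΔH = Σ(broken) − Σ(formed) = 3676 − 3757 = −81 kJ

ΔH ≈ −81 kJ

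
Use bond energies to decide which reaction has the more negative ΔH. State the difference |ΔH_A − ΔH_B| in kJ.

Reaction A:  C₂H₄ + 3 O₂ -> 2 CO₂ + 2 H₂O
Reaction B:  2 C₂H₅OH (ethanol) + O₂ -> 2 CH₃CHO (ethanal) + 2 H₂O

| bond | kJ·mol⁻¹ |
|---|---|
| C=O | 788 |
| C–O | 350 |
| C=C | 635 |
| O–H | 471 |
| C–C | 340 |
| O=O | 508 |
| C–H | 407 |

Reaction A, by 753 kJ

Reaction A:
  Bonds broken (reactants):
    C–H: 4 × 407 = 1628
    C=C: 1 × 635 = 635
    O=O: 3 × 508 = 1524
    Σ(broken) = 3787 kJ
  Bonds formed (products):
    C=O: 4 × 788 = 3152
    O–H: 4 × 471 = 1884
    Σ(formed) = 5036 kJ
  ΔH_A = 3787 − 5036 = −1249 kJ
Reaction B:
  Bonds broken (reactants):
    C–C: 2 × 340 = 680
    C–H: 10 × 407 = 4070
    C–O: 2 × 350 = 700
    O–H: 2 × 471 = 942
    O=O: 1 × 508 = 508
    Σ(broken) = 6900 kJ
  Bonds formed (products):
    C–C: 2 × 340 = 680
    C–H: 8 × 407 = 3256
    C=O: 2 × 788 = 1576
    O–H: 4 × 471 = 1884
    Σ(formed) = 7396 kJ
  ΔH_B = 6900 − 7396 = −496 kJ
ΔH_A − ΔH_B = −753 kJ, so reaction A has the more negative ΔH; |ΔH_A − ΔH_B| = 753 kJ.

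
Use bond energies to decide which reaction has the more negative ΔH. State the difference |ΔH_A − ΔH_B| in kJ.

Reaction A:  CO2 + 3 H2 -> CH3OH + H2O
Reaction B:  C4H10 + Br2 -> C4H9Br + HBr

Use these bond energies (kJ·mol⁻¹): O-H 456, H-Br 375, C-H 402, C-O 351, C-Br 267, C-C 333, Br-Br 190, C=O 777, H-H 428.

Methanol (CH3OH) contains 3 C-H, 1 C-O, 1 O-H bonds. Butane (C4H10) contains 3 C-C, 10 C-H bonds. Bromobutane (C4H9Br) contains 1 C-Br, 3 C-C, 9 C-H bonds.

Reaction A:
  Bonds broken (reactants):
    C=O: 2 × 777 = 1554
    H-H: 3 × 428 = 1284
    Σ(broken) = 2838 kJ
  Bonds formed (products):
    C-H: 3 × 402 = 1206
    C-O: 1 × 351 = 351
    O-H: 3 × 456 = 1368
    Σ(formed) = 2925 kJ
  ΔH_A = 2838 − 2925 = −87 kJ
Reaction B:
  Bonds broken (reactants):
    Br-Br: 1 × 190 = 190
    C-C: 3 × 333 = 999
    C-H: 10 × 402 = 4020
    Σ(broken) = 5209 kJ
  Bonds formed (products):
    C-Br: 1 × 267 = 267
    C-C: 3 × 333 = 999
    C-H: 9 × 402 = 3618
    H-Br: 1 × 375 = 375
    Σ(formed) = 5259 kJ
  ΔH_B = 5209 − 5259 = −50 kJ
ΔH_A − ΔH_B = −37 kJ, so reaction A has the more negative ΔH; |ΔH_A − ΔH_B| = 37 kJ.

Reaction A, by 37 kJ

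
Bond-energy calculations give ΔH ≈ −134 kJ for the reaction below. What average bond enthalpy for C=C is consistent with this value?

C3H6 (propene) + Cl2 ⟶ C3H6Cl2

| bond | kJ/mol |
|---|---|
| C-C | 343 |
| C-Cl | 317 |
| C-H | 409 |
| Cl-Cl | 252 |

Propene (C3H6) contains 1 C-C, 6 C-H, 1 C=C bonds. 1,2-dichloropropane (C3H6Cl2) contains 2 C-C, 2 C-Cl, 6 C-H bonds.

D(C=C) ≈ 591 kJ/mol

Let D be the C=C bond energy.
Σ(broken) = 1×343 + 6×409 + 1×D + 1×252 = 3049 + D
Σ(formed) = 2×343 + 2×317 + 6×409 = 3774
ΔH = Σ(broken) − Σ(formed) = (3049 + D) − (3774) = −725 + D
Setting this equal to −134 kJ gives D = 591 kJ/mol.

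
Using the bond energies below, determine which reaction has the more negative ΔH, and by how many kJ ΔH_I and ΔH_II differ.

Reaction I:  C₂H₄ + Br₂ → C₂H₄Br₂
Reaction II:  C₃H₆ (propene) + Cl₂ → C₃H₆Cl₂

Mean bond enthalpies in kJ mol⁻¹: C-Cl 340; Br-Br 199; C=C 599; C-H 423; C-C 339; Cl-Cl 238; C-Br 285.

Reaction II, by 71 kJ

Reaction I:
  Bonds broken (reactants):
    Br-Br: 1 × 199 = 199
    C-H: 4 × 423 = 1692
    C=C: 1 × 599 = 599
    Σ(broken) = 2490 kJ
  Bonds formed (products):
    C-Br: 2 × 285 = 570
    C-C: 1 × 339 = 339
    C-H: 4 × 423 = 1692
    Σ(formed) = 2601 kJ
  ΔH_I = 2490 − 2601 = −111 kJ
Reaction II:
  Bonds broken (reactants):
    C-C: 1 × 339 = 339
    C-H: 6 × 423 = 2538
    C=C: 1 × 599 = 599
    Cl-Cl: 1 × 238 = 238
    Σ(broken) = 3714 kJ
  Bonds formed (products):
    C-C: 2 × 339 = 678
    C-Cl: 2 × 340 = 680
    C-H: 6 × 423 = 2538
    Σ(formed) = 3896 kJ
  ΔH_II = 3714 − 3896 = −182 kJ
ΔH_I − ΔH_II = +71 kJ, so reaction II has the more negative ΔH; |ΔH_I − ΔH_II| = 71 kJ.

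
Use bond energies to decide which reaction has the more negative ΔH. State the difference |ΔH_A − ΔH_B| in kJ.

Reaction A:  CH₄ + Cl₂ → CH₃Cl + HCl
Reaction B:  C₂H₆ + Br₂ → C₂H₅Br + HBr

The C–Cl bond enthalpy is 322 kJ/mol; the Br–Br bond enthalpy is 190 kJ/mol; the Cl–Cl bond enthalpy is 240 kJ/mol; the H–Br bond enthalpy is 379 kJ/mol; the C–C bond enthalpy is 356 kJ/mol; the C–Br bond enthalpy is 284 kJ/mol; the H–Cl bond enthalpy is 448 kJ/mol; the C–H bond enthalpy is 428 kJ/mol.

Reaction A:
  Bonds broken (reactants):
    C–H: 4 × 428 = 1712
    Cl–Cl: 1 × 240 = 240
    Σ(broken) = 1952 kJ
  Bonds formed (products):
    C–Cl: 1 × 322 = 322
    C–H: 3 × 428 = 1284
    H–Cl: 1 × 448 = 448
    Σ(formed) = 2054 kJ
  ΔH_A = 1952 − 2054 = −102 kJ
Reaction B:
  Bonds broken (reactants):
    Br–Br: 1 × 190 = 190
    C–C: 1 × 356 = 356
    C–H: 6 × 428 = 2568
    Σ(broken) = 3114 kJ
  Bonds formed (products):
    C–Br: 1 × 284 = 284
    C–C: 1 × 356 = 356
    C–H: 5 × 428 = 2140
    H–Br: 1 × 379 = 379
    Σ(formed) = 3159 kJ
  ΔH_B = 3114 − 3159 = −45 kJ
ΔH_A − ΔH_B = −57 kJ, so reaction A has the more negative ΔH; |ΔH_A − ΔH_B| = 57 kJ.

Reaction A, by 57 kJ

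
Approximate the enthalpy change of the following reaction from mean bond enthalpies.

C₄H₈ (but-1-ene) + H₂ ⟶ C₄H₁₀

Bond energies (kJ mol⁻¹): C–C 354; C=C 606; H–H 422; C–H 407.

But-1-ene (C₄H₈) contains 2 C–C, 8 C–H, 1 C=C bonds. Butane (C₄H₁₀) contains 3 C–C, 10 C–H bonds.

ΔH ≈ −140 kJ

Bonds broken (reactants):
  C–C: 2 × 354 = 708
  C–H: 8 × 407 = 3256
  C=C: 1 × 606 = 606
  H–H: 1 × 422 = 422
  Σ(broken) = 4992 kJ
Bonds formed (products):
  C–C: 3 × 354 = 1062
  C–H: 10 × 407 = 4070
  Σ(formed) = 5132 kJ
ΔH = Σ(broken) − Σ(formed) = 4992 − 5132 = −140 kJ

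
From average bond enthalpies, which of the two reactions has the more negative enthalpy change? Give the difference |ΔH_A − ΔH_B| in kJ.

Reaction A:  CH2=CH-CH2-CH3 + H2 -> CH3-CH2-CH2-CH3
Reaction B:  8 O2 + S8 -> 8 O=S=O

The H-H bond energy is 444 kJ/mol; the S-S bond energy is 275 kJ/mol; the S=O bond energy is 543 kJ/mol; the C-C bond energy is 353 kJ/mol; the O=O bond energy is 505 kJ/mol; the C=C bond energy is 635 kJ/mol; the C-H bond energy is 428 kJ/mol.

Reaction B, by 2318 kJ

Reaction A:
  Bonds broken (reactants):
    C-C: 2 × 353 = 706
    C-H: 8 × 428 = 3424
    C=C: 1 × 635 = 635
    H-H: 1 × 444 = 444
    Σ(broken) = 5209 kJ
  Bonds formed (products):
    C-C: 3 × 353 = 1059
    C-H: 10 × 428 = 4280
    Σ(formed) = 5339 kJ
  ΔH_A = 5209 − 5339 = −130 kJ
Reaction B:
  Bonds broken (reactants):
    O=O: 8 × 505 = 4040
    S-S: 8 × 275 = 2200
    Σ(broken) = 6240 kJ
  Bonds formed (products):
    S=O: 16 × 543 = 8688
    Σ(formed) = 8688 kJ
  ΔH_B = 6240 − 8688 = −2448 kJ
ΔH_A − ΔH_B = +2318 kJ, so reaction B has the more negative ΔH; |ΔH_A − ΔH_B| = 2318 kJ.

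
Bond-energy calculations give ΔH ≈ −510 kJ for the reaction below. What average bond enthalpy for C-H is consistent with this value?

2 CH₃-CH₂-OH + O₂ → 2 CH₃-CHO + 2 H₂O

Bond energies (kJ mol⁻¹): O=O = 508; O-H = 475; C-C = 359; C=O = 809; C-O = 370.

D(C-H) ≈ 405 kJ/mol

Let D be the C-H bond energy.
Σ(broken) = 2×359 + 10×D + 2×370 + 2×475 + 1×508 = 2916 + 10D
Σ(formed) = 2×359 + 8×D + 2×809 + 4×475 = 4236 + 8D
ΔH = Σ(broken) − Σ(formed) = (2916 + 10D) − (4236 + 8D) = −1320 + 2D
Setting this equal to −510 kJ gives 2D = 810, so D = 405 kJ/mol.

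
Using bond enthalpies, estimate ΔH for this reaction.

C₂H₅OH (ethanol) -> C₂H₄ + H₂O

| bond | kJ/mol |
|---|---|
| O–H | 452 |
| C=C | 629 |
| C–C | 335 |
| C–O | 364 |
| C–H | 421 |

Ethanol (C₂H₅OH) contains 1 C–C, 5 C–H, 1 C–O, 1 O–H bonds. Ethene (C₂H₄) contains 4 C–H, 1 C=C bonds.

ΔH ≈ +39 kJ

Bonds broken (reactants):
  C–C: 1 × 335 = 335
  C–H: 5 × 421 = 2105
  C–O: 1 × 364 = 364
  O–H: 1 × 452 = 452
  Σ(broken) = 3256 kJ
Bonds formed (products):
  C–H: 4 × 421 = 1684
  C=C: 1 × 629 = 629
  O–H: 2 × 452 = 904
  Σ(formed) = 3217 kJ
ΔH = Σ(broken) − Σ(formed) = 3256 − 3217 = +39 kJ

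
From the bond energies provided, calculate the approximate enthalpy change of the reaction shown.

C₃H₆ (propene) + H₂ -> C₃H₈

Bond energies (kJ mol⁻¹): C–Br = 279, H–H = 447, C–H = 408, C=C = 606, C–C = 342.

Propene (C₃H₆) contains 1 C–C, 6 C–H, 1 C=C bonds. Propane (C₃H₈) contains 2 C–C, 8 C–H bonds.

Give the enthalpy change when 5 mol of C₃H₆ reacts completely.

ΔH = −525 kJ

Bonds broken (reactants):
  C–C: 1 × 342 = 342
  C–H: 6 × 408 = 2448
  C=C: 1 × 606 = 606
  H–H: 1 × 447 = 447
  Σ(broken) = 3843 kJ
Bonds formed (products):
  C–C: 2 × 342 = 684
  C–H: 8 × 408 = 3264
  Σ(formed) = 3948 kJ
ΔH = Σ(broken) − Σ(formed) = 3843 − 3948 = −105 kJ
For 5× the reaction as written: 5 × (−105) = −525 kJ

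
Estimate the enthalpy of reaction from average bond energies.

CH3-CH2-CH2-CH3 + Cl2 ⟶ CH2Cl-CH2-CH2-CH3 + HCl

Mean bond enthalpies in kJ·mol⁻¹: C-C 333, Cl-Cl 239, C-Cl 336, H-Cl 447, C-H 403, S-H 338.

Bonds broken (reactants):
  C-C: 3 × 333 = 999
  C-H: 10 × 403 = 4030
  Cl-Cl: 1 × 239 = 239
  Σ(broken) = 5268 kJ
Bonds formed (products):
  C-C: 3 × 333 = 999
  C-Cl: 1 × 336 = 336
  C-H: 9 × 403 = 3627
  H-Cl: 1 × 447 = 447
  Σ(formed) = 5409 kJ
ΔH = Σ(broken) − Σ(formed) = 5268 − 5409 = −141 kJ

ΔH ≈ −141 kJ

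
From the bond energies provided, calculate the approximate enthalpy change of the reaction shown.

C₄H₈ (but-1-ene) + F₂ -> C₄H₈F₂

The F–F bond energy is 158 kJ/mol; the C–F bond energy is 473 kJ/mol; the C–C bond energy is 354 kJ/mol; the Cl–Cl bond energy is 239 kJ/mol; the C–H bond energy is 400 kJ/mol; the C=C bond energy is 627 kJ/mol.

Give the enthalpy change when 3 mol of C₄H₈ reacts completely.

ΔH = −1545 kJ

Bonds broken (reactants):
  C–C: 2 × 354 = 708
  C–H: 8 × 400 = 3200
  C=C: 1 × 627 = 627
  F–F: 1 × 158 = 158
  Σ(broken) = 4693 kJ
Bonds formed (products):
  C–C: 3 × 354 = 1062
  C–F: 2 × 473 = 946
  C–H: 8 × 400 = 3200
  Σ(formed) = 5208 kJ
ΔH = Σ(broken) − Σ(formed) = 4693 − 5208 = −515 kJ
For 3× the reaction as written: 3 × (−515) = −1545 kJ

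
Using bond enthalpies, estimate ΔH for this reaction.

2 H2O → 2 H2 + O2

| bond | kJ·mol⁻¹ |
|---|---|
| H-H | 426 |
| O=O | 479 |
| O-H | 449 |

ΔH ≈ +465 kJ

Bonds broken (reactants):
  O-H: 4 × 449 = 1796
  Σ(broken) = 1796 kJ
Bonds formed (products):
  H-H: 2 × 426 = 852
  O=O: 1 × 479 = 479
  Σ(formed) = 1331 kJ
ΔH = Σ(broken) − Σ(formed) = 1796 − 1331 = +465 kJ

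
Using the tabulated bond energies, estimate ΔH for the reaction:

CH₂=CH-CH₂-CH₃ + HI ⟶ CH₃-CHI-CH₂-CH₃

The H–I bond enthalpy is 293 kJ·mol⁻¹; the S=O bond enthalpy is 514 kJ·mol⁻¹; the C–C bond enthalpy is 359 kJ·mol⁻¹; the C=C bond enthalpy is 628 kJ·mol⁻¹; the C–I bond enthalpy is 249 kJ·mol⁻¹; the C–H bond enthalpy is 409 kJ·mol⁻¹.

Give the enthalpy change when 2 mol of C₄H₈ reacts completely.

ΔH = −192 kJ

Bonds broken (reactants):
  C–C: 2 × 359 = 718
  C–H: 8 × 409 = 3272
  C=C: 1 × 628 = 628
  H–I: 1 × 293 = 293
  Σ(broken) = 4911 kJ
Bonds formed (products):
  C–C: 3 × 359 = 1077
  C–H: 9 × 409 = 3681
  C–I: 1 × 249 = 249
  Σ(formed) = 5007 kJ
ΔH = Σ(broken) − Σ(formed) = 4911 − 5007 = −96 kJ
For 2× the reaction as written: 2 × (−96) = −192 kJ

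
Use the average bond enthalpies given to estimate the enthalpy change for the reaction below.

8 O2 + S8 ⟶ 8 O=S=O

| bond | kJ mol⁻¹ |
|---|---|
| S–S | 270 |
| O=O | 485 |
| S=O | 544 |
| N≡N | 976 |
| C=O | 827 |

ΔH ≈ −2664 kJ

Bonds broken (reactants):
  O=O: 8 × 485 = 3880
  S–S: 8 × 270 = 2160
  Σ(broken) = 6040 kJ
Bonds formed (products):
  S=O: 16 × 544 = 8704
  Σ(formed) = 8704 kJ
ΔH = Σ(broken) − Σ(formed) = 6040 − 8704 = −2664 kJ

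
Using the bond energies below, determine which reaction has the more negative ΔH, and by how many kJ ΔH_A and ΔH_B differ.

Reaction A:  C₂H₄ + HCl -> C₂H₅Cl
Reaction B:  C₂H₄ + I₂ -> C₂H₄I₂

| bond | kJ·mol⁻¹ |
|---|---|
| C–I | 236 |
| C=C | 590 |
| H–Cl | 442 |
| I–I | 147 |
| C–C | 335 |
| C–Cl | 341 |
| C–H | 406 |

Reaction A:
  Bonds broken (reactants):
    C–H: 4 × 406 = 1624
    C=C: 1 × 590 = 590
    H–Cl: 1 × 442 = 442
    Σ(broken) = 2656 kJ
  Bonds formed (products):
    C–C: 1 × 335 = 335
    C–Cl: 1 × 341 = 341
    C–H: 5 × 406 = 2030
    Σ(formed) = 2706 kJ
  ΔH_A = 2656 − 2706 = −50 kJ
Reaction B:
  Bonds broken (reactants):
    C–H: 4 × 406 = 1624
    C=C: 1 × 590 = 590
    I–I: 1 × 147 = 147
    Σ(broken) = 2361 kJ
  Bonds formed (products):
    C–C: 1 × 335 = 335
    C–H: 4 × 406 = 1624
    C–I: 2 × 236 = 472
    Σ(formed) = 2431 kJ
  ΔH_B = 2361 − 2431 = −70 kJ
ΔH_A − ΔH_B = +20 kJ, so reaction B has the more negative ΔH; |ΔH_A − ΔH_B| = 20 kJ.

Reaction B, by 20 kJ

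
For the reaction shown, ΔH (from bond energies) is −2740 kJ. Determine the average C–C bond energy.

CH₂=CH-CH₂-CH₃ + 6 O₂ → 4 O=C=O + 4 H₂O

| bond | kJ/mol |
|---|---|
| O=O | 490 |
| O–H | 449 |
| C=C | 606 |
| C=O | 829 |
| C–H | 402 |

D(C–C) ≈ 361 kJ/mol

Let D be the C–C bond energy.
Σ(broken) = 2×D + 8×402 + 1×606 + 6×490 = 6762 + 2D
Σ(formed) = 8×829 + 8×449 = 10224
ΔH = Σ(broken) − Σ(formed) = (6762 + 2D) − (10224) = −3462 + 2D
Setting this equal to −2740 kJ gives 2D = 722, so D = 361 kJ/mol.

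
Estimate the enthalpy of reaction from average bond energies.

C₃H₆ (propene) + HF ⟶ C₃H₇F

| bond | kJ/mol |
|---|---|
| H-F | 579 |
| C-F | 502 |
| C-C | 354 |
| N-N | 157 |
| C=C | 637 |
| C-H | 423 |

ΔH ≈ −63 kJ

Bonds broken (reactants):
  C-C: 1 × 354 = 354
  C-H: 6 × 423 = 2538
  C=C: 1 × 637 = 637
  H-F: 1 × 579 = 579
  Σ(broken) = 4108 kJ
Bonds formed (products):
  C-C: 2 × 354 = 708
  C-F: 1 × 502 = 502
  C-H: 7 × 423 = 2961
  Σ(formed) = 4171 kJ
ΔH = Σ(broken) − Σ(formed) = 4108 − 4171 = −63 kJ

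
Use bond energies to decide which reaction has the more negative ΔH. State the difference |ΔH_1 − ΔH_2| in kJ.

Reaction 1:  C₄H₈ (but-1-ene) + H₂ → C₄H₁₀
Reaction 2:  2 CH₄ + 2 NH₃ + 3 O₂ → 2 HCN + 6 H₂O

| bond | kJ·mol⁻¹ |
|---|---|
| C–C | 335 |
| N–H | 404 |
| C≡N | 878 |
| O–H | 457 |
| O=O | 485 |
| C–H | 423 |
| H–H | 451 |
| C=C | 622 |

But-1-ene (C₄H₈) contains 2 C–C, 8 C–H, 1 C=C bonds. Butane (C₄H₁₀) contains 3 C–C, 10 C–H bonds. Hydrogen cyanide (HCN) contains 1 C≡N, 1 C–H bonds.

Reaction 2, by 715 kJ

Reaction 1:
  Bonds broken (reactants):
    C–C: 2 × 335 = 670
    C–H: 8 × 423 = 3384
    C=C: 1 × 622 = 622
    H–H: 1 × 451 = 451
    Σ(broken) = 5127 kJ
  Bonds formed (products):
    C–C: 3 × 335 = 1005
    C–H: 10 × 423 = 4230
    Σ(formed) = 5235 kJ
  ΔH_1 = 5127 − 5235 = −108 kJ
Reaction 2:
  Bonds broken (reactants):
    C–H: 8 × 423 = 3384
    N–H: 6 × 404 = 2424
    O=O: 3 × 485 = 1455
    Σ(broken) = 7263 kJ
  Bonds formed (products):
    C≡N: 2 × 878 = 1756
    C–H: 2 × 423 = 846
    O–H: 12 × 457 = 5484
    Σ(formed) = 8086 kJ
  ΔH_2 = 7263 − 8086 = −823 kJ
ΔH_1 − ΔH_2 = +715 kJ, so reaction 2 has the more negative ΔH; |ΔH_1 − ΔH_2| = 715 kJ.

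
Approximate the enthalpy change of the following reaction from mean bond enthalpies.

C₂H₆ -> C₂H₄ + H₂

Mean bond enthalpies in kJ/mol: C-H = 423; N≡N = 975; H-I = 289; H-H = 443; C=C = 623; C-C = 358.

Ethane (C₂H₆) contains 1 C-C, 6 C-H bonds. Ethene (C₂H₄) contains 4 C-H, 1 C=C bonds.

ΔH ≈ +138 kJ

Bonds broken (reactants):
  C-C: 1 × 358 = 358
  C-H: 6 × 423 = 2538
  Σ(broken) = 2896 kJ
Bonds formed (products):
  C-H: 4 × 423 = 1692
  C=C: 1 × 623 = 623
  H-H: 1 × 443 = 443
  Σ(formed) = 2758 kJ
ΔH = Σ(broken) − Σ(formed) = 2896 − 2758 = +138 kJ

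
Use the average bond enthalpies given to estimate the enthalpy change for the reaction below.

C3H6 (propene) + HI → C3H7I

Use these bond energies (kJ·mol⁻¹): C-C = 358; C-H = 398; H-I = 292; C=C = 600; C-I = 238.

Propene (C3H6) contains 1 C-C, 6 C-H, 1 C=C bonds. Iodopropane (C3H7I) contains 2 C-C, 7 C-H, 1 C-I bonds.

Bonds broken (reactants):
  C-C: 1 × 358 = 358
  C-H: 6 × 398 = 2388
  C=C: 1 × 600 = 600
  H-I: 1 × 292 = 292
  Σ(broken) = 3638 kJ
Bonds formed (products):
  C-C: 2 × 358 = 716
  C-H: 7 × 398 = 2786
  C-I: 1 × 238 = 238
  Σ(formed) = 3740 kJ
ΔH = Σ(broken) − Σ(formed) = 3638 − 3740 = −102 kJ

ΔH ≈ −102 kJ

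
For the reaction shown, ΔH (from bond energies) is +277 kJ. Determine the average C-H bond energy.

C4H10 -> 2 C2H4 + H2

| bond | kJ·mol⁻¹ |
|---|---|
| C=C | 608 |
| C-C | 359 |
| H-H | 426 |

D(C-H) ≈ 421 kJ/mol

Let D be the C-H bond energy.
Σ(broken) = 3×359 + 10×D = 1077 + 10D
Σ(formed) = 8×D + 2×608 + 1×426 = 1642 + 8D
ΔH = Σ(broken) − Σ(formed) = (1077 + 10D) − (1642 + 8D) = −565 + 2D
Setting this equal to +277 kJ gives 2D = 842, so D = 421 kJ/mol.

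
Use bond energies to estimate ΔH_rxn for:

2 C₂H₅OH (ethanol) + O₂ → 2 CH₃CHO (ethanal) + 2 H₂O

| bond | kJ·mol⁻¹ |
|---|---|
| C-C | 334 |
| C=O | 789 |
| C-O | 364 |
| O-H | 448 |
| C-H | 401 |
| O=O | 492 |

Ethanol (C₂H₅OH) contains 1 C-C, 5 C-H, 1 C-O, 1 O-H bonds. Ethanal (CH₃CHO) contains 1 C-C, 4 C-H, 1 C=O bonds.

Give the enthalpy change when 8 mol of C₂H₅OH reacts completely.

Bonds broken (reactants):
  C-C: 2 × 334 = 668
  C-H: 10 × 401 = 4010
  C-O: 2 × 364 = 728
  O-H: 2 × 448 = 896
  O=O: 1 × 492 = 492
  Σ(broken) = 6794 kJ
Bonds formed (products):
  C-C: 2 × 334 = 668
  C-H: 8 × 401 = 3208
  C=O: 2 × 789 = 1578
  O-H: 4 × 448 = 1792
  Σ(formed) = 7246 kJ
ΔH = Σ(broken) − Σ(formed) = 6794 − 7246 = −452 kJ
For 4× the reaction as written: 4 × (−452) = −1808 kJ

ΔH = −1808 kJ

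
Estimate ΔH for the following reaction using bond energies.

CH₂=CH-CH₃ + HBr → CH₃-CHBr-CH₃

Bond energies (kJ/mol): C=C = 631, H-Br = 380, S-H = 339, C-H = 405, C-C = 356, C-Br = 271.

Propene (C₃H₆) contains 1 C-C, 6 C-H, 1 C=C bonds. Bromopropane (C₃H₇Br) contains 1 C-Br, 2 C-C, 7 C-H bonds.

ΔH ≈ −21 kJ

Bonds broken (reactants):
  C-C: 1 × 356 = 356
  C-H: 6 × 405 = 2430
  C=C: 1 × 631 = 631
  H-Br: 1 × 380 = 380
  Σ(broken) = 3797 kJ
Bonds formed (products):
  C-Br: 1 × 271 = 271
  C-C: 2 × 356 = 712
  C-H: 7 × 405 = 2835
  Σ(formed) = 3818 kJ
ΔH = Σ(broken) − Σ(formed) = 3797 − 3818 = −21 kJ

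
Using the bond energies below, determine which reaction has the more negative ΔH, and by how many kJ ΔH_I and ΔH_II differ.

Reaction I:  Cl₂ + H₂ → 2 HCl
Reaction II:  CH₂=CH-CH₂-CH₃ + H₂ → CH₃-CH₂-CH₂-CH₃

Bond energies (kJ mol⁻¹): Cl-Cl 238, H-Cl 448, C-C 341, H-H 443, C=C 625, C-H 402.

Reaction I:
  Bonds broken (reactants):
    Cl-Cl: 1 × 238 = 238
    H-H: 1 × 443 = 443
    Σ(broken) = 681 kJ
  Bonds formed (products):
    H-Cl: 2 × 448 = 896
    Σ(formed) = 896 kJ
  ΔH_I = 681 − 896 = −215 kJ
Reaction II:
  Bonds broken (reactants):
    C-C: 2 × 341 = 682
    C-H: 8 × 402 = 3216
    C=C: 1 × 625 = 625
    H-H: 1 × 443 = 443
    Σ(broken) = 4966 kJ
  Bonds formed (products):
    C-C: 3 × 341 = 1023
    C-H: 10 × 402 = 4020
    Σ(formed) = 5043 kJ
  ΔH_II = 4966 − 5043 = −77 kJ
ΔH_I − ΔH_II = −138 kJ, so reaction I has the more negative ΔH; |ΔH_I − ΔH_II| = 138 kJ.

Reaction I, by 138 kJ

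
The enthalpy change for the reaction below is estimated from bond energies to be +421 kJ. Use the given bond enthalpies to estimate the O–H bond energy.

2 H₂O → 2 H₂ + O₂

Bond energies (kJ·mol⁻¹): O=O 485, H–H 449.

Let D be the O–H bond energy.
Σ(broken) = 4×D = 4D
Σ(formed) = 2×449 + 1×485 = 1383
ΔH = Σ(broken) − Σ(formed) = (4D) − (1383) = −1383 + 4D
Setting this equal to +421 kJ gives 4D = 1804, so D = 451 kJ/mol.

D(O–H) ≈ 451 kJ/mol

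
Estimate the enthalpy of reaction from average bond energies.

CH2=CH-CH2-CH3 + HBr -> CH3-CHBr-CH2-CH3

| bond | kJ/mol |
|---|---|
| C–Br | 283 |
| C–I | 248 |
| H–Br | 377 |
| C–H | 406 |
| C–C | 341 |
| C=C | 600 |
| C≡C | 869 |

ΔH ≈ −53 kJ

Bonds broken (reactants):
  C–C: 2 × 341 = 682
  C–H: 8 × 406 = 3248
  C=C: 1 × 600 = 600
  H–Br: 1 × 377 = 377
  Σ(broken) = 4907 kJ
Bonds formed (products):
  C–Br: 1 × 283 = 283
  C–C: 3 × 341 = 1023
  C–H: 9 × 406 = 3654
  Σ(formed) = 4960 kJ
ΔH = Σ(broken) − Σ(formed) = 4907 − 4960 = −53 kJ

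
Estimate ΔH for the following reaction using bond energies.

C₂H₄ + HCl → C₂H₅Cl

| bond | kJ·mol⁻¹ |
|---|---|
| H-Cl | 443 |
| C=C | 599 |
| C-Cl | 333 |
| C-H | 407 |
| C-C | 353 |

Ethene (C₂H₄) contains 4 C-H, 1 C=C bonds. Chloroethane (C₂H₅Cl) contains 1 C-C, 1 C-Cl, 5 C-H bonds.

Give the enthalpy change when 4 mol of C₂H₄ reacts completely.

Bonds broken (reactants):
  C-H: 4 × 407 = 1628
  C=C: 1 × 599 = 599
  H-Cl: 1 × 443 = 443
  Σ(broken) = 2670 kJ
Bonds formed (products):
  C-C: 1 × 353 = 353
  C-Cl: 1 × 333 = 333
  C-H: 5 × 407 = 2035
  Σ(formed) = 2721 kJ
ΔH = Σ(broken) − Σ(formed) = 2670 − 2721 = −51 kJ
For 4× the reaction as written: 4 × (−51) = −204 kJ

ΔH = −204 kJ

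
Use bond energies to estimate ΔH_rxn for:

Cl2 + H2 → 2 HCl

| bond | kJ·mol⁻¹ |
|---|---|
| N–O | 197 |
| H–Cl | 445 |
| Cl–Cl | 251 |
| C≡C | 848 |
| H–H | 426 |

Bonds broken (reactants):
  Cl–Cl: 1 × 251 = 251
  H–H: 1 × 426 = 426
  Σ(broken) = 677 kJ
Bonds formed (products):
  H–Cl: 2 × 445 = 890
  Σ(formed) = 890 kJ
ΔH = Σ(broken) − Σ(formed) = 677 − 890 = −213 kJ

ΔH ≈ −213 kJ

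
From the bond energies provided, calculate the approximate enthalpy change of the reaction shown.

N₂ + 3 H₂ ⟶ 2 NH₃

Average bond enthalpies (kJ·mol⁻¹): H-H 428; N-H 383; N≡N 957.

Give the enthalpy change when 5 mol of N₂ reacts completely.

ΔH = −285 kJ

Bonds broken (reactants):
  H-H: 3 × 428 = 1284
  N≡N: 1 × 957 = 957
  Σ(broken) = 2241 kJ
Bonds formed (products):
  N-H: 6 × 383 = 2298
  Σ(formed) = 2298 kJ
ΔH = Σ(broken) − Σ(formed) = 2241 − 2298 = −57 kJ
For 5× the reaction as written: 5 × (−57) = −285 kJ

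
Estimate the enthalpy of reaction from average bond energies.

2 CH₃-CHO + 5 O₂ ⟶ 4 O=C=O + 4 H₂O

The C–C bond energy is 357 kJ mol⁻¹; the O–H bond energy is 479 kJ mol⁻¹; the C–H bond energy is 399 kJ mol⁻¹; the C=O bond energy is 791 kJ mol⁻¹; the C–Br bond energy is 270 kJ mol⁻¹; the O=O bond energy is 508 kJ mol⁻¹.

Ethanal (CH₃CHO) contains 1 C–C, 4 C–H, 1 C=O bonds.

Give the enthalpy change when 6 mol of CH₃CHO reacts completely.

ΔH = −6396 kJ

Bonds broken (reactants):
  C–C: 2 × 357 = 714
  C–H: 8 × 399 = 3192
  C=O: 2 × 791 = 1582
  O=O: 5 × 508 = 2540
  Σ(broken) = 8028 kJ
Bonds formed (products):
  C=O: 8 × 791 = 6328
  O–H: 8 × 479 = 3832
  Σ(formed) = 10160 kJ
ΔH = Σ(broken) − Σ(formed) = 8028 − 10160 = −2132 kJ
For 3× the reaction as written: 3 × (−2132) = −6396 kJ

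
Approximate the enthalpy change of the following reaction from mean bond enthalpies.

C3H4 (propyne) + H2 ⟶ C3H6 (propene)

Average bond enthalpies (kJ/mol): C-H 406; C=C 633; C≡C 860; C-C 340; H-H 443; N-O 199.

Bonds broken (reactants):
  C≡C: 1 × 860 = 860
  C-C: 1 × 340 = 340
  C-H: 4 × 406 = 1624
  H-H: 1 × 443 = 443
  Σ(broken) = 3267 kJ
Bonds formed (products):
  C-C: 1 × 340 = 340
  C-H: 6 × 406 = 2436
  C=C: 1 × 633 = 633
  Σ(formed) = 3409 kJ
ΔH = Σ(broken) − Σ(formed) = 3267 − 3409 = −142 kJ

ΔH ≈ −142 kJ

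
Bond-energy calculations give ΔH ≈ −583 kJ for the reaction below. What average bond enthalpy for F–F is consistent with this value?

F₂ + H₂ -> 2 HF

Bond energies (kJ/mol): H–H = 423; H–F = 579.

D(F–F) ≈ 152 kJ/mol

Let D be the F–F bond energy.
Σ(broken) = 1×D + 1×423 = 423 + D
Σ(formed) = 2×579 = 1158
ΔH = Σ(broken) − Σ(formed) = (423 + D) − (1158) = −735 + D
Setting this equal to −583 kJ gives D = 152 kJ/mol.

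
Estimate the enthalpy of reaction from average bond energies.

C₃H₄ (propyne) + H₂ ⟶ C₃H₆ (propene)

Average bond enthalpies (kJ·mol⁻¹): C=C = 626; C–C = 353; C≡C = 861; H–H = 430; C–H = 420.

Bonds broken (reactants):
  C≡C: 1 × 861 = 861
  C–C: 1 × 353 = 353
  C–H: 4 × 420 = 1680
  H–H: 1 × 430 = 430
  Σ(broken) = 3324 kJ
Bonds formed (products):
  C–C: 1 × 353 = 353
  C–H: 6 × 420 = 2520
  C=C: 1 × 626 = 626
  Σ(formed) = 3499 kJ
ΔH = Σ(broken) − Σ(formed) = 3324 − 3499 = −175 kJ

ΔH ≈ −175 kJ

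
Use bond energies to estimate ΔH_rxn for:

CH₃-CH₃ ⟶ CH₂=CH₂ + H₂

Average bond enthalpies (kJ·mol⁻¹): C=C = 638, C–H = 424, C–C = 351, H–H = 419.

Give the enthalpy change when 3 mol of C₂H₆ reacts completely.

Bonds broken (reactants):
  C–C: 1 × 351 = 351
  C–H: 6 × 424 = 2544
  Σ(broken) = 2895 kJ
Bonds formed (products):
  C–H: 4 × 424 = 1696
  C=C: 1 × 638 = 638
  H–H: 1 × 419 = 419
  Σ(formed) = 2753 kJ
ΔH = Σ(broken) − Σ(formed) = 2895 − 2753 = +142 kJ
For 3× the reaction as written: 3 × (+142) = +426 kJ

ΔH = +426 kJ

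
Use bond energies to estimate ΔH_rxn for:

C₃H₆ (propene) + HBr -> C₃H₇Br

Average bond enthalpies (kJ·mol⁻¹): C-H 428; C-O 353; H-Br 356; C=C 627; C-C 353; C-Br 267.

ΔH ≈ −65 kJ

Bonds broken (reactants):
  C-C: 1 × 353 = 353
  C-H: 6 × 428 = 2568
  C=C: 1 × 627 = 627
  H-Br: 1 × 356 = 356
  Σ(broken) = 3904 kJ
Bonds formed (products):
  C-Br: 1 × 267 = 267
  C-C: 2 × 353 = 706
  C-H: 7 × 428 = 2996
  Σ(formed) = 3969 kJ
ΔH = Σ(broken) − Σ(formed) = 3904 − 3969 = −65 kJ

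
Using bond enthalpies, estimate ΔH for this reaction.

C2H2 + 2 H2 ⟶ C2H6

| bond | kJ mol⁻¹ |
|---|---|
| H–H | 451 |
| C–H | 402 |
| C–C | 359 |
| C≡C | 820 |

Bonds broken (reactants):
  C≡C: 1 × 820 = 820
  C–H: 2 × 402 = 804
  H–H: 2 × 451 = 902
  Σ(broken) = 2526 kJ
Bonds formed (products):
  C–C: 1 × 359 = 359
  C–H: 6 × 402 = 2412
  Σ(formed) = 2771 kJ
ΔH = Σ(broken) − Σ(formed) = 2526 − 2771 = −245 kJ

ΔH ≈ −245 kJ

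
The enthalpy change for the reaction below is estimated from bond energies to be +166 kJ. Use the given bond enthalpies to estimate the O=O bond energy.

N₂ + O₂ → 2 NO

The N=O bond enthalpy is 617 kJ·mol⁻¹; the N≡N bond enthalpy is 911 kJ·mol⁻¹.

D(O=O) ≈ 489 kJ/mol

Let D be the O=O bond energy.
Σ(broken) = 1×911 + 1×D = 911 + D
Σ(formed) = 2×617 = 1234
ΔH = Σ(broken) − Σ(formed) = (911 + D) − (1234) = −323 + D
Setting this equal to +166 kJ gives D = 489 kJ/mol.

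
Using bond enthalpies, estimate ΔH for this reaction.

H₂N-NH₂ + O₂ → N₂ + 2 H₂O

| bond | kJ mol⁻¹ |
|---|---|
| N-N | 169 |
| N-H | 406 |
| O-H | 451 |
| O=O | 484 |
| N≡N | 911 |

Bonds broken (reactants):
  N-H: 4 × 406 = 1624
  N-N: 1 × 169 = 169
  O=O: 1 × 484 = 484
  Σ(broken) = 2277 kJ
Bonds formed (products):
  N≡N: 1 × 911 = 911
  O-H: 4 × 451 = 1804
  Σ(formed) = 2715 kJ
ΔH = Σ(broken) − Σ(formed) = 2277 − 2715 = −438 kJ

ΔH ≈ −438 kJ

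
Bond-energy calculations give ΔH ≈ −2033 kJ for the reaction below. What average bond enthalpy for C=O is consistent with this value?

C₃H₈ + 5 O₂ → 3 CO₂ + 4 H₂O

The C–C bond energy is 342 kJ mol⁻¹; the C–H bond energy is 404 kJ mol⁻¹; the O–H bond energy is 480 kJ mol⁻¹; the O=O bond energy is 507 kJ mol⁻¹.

Let D be the C=O bond energy.
Σ(broken) = 2×342 + 8×404 + 5×507 = 6451
Σ(formed) = 6×D + 8×480 = 3840 + 6D
ΔH = Σ(broken) − Σ(formed) = (6451) − (3840 + 6D) = +2611 − 6D
Setting this equal to −2033 kJ gives 6D = 4644, so D = 774 kJ/mol.

D(C=O) ≈ 774 kJ/mol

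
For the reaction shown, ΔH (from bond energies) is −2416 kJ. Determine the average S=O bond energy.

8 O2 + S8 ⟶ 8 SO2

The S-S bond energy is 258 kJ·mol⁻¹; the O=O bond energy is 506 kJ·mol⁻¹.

D(S=O) ≈ 533 kJ/mol

Let D be the S=O bond energy.
Σ(broken) = 8×506 + 8×258 = 6112
Σ(formed) = 16×D = 16D
ΔH = Σ(broken) − Σ(formed) = (6112) − (16D) = +6112 − 16D
Setting this equal to −2416 kJ gives 16D = 8528, so D = 533 kJ/mol.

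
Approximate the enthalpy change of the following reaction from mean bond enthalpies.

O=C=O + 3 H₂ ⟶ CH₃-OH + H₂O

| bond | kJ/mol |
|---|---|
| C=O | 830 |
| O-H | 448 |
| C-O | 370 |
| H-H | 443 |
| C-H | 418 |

Bonds broken (reactants):
  C=O: 2 × 830 = 1660
  H-H: 3 × 443 = 1329
  Σ(broken) = 2989 kJ
Bonds formed (products):
  C-H: 3 × 418 = 1254
  C-O: 1 × 370 = 370
  O-H: 3 × 448 = 1344
  Σ(formed) = 2968 kJ
ΔH = Σ(broken) − Σ(formed) = 2989 − 2968 = +21 kJ

ΔH ≈ +21 kJ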